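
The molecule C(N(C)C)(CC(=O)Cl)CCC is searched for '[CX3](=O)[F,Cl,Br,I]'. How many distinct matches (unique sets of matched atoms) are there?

1

[CX3](=O)[F,Cl,Br,I] is the SMARTS for an acyl halide: a carbonyl carbon bonded to a halogen.
Exactly one fragment in the molecule meets all constraints, giving 1 match.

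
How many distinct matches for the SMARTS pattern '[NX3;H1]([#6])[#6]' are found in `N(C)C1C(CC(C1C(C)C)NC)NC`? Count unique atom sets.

3

[NX3;H1]([#6])[#6] is the SMARTS for a secondary amine: a trivalent nitrogen with one H, bonded to two carbons.
The molecule carries 3 separate instances of an N-methylamino group (-NHCH3) meeting every constraint; each maps to a distinct set of atoms, giving 3 matches.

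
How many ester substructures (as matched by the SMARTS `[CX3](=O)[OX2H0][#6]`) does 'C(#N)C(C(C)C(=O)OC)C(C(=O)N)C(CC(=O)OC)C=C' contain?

2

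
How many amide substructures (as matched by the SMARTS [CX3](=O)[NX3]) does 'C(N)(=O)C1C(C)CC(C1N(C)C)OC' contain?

[CX3](=O)[NX3] is the SMARTS for an amide: a carbonyl carbon bonded to a trivalent nitrogen.
Exactly one fragment in the molecule meets all constraints, giving 1 match.

1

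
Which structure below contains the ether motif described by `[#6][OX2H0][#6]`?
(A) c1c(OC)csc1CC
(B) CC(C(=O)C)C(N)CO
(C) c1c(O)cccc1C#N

A

[#6][OX2H0][#6] describes an aliphatic oxygen bridging two carbons with no H on the oxygen (an ether).
(A) contains a methoxy ether (-OCH3), which satisfies every atom and bond constraint.
(B) has a hydroxyl group (-OH) but the oxygen has H1, not H0 bridging two carbons.
(C) has a hydroxyl group (-OH) but the oxygen has H1, not H0 bridging two carbons.
So the answer is (A).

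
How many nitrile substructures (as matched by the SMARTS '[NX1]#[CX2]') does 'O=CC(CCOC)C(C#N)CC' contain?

[NX1]#[CX2] is the SMARTS for a nitrile: a nitrogen triple-bonded to a two-connected carbon.
Exactly one fragment in the molecule meets all constraints, giving 1 match.

1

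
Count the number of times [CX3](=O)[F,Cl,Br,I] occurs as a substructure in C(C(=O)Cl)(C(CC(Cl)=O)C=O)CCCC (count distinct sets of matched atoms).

2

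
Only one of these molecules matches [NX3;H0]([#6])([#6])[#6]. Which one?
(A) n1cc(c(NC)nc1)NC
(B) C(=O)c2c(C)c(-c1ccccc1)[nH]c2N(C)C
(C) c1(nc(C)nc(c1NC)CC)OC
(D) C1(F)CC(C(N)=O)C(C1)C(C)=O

B

[NX3;H0]([#6])([#6])[#6] describes a trivalent nitrogen with no H, bonded to three carbons (a tertiary amine).
(A) has an N-methylamino group (-NHCH3) but the nitrogen still has one H (H1), not H0.
(B) contains a dimethylamino group (-N(CH3)2), which satisfies every atom and bond constraint.
(C) has an N-methylamino group (-NHCH3) but the nitrogen still has one H (H1), not H0.
(D) has a primary amide (-C(=O)NH2) but the amide nitrogen has H2 and only one carbon neighbour.
So the answer is (B).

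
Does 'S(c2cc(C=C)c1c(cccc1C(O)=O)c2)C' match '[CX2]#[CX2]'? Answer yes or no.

No

The pattern [CX2]#[CX2] describes a carbon-carbon triple bond — an alkyne.
The closest candidate here is a vinyl group (-CH=CH2), but the C=C is a double bond; both carbons are CX3, not CX2. No other fragment satisfies the full query, so there is no match.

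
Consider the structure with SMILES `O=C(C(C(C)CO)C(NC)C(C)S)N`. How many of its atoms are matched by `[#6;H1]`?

4

The query [#6;H1] means: any carbon bearing exactly one hydrogen.
Check the 14 heavy atoms by environment: 1× C (H2) → no; 4× C (H1) → match; 3× C (H3) → no; 1× O (H1) → no; 1× N (H1) → no; 1× S (H1) → no; 1× C (H0) → no; 1× O (H0) → no; 1× N (H2) → no.
That gives 4 matching atoms.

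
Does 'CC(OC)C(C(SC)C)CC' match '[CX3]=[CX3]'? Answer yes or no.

No

The pattern [CX3]=[CX3] describes a non-aromatic C=C double bond between two sp2 carbons — an alkene.
The closest candidate here is an ethyl group (-CH2CH3), but its C-C bond is a single bond between CX4 carbons, not CX3=CX3. No other fragment satisfies the full query, so there is no match.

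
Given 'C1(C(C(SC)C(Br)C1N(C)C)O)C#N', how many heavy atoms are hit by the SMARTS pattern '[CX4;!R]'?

3

The query [CX4;!R] means: aliphatic carbon with four total connections, not in a ring.
Check the 14 heavy atoms by environment: 5× C (X4, in 5-ring) → no; 1× Br (X1, acyclic) → no; 1× O (X2, acyclic) → no; 1× C (X2, acyclic) → no; 1× N (X1, acyclic) → no; 1× S (X2, acyclic) → no; 3× C (X4, acyclic) → match; 1× N (X3, acyclic) → no.
That gives 3 matching atoms.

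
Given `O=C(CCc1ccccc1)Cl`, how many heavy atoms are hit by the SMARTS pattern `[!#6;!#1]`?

2

Check the 11 heavy atoms by environment: 3× C → no; 6× c (aromatic) → no; 1× O → match; 1× Cl → match.
Summing the matching environments: 1 + 1 = 2 matching atoms.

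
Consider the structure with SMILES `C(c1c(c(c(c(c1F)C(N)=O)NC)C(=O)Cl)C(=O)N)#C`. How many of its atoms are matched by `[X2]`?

Check the 20 heavy atoms by environment: 6× c (aromatic, X3) → no; 2× C (X2) → match; 1× F (X1) → no; 3× C (X3) → no; 3× O (X1) → no; 1× Cl (X1) → no; 3× N (X3) → no; 1× C (X4) → no.
That gives 2 matching atoms.

2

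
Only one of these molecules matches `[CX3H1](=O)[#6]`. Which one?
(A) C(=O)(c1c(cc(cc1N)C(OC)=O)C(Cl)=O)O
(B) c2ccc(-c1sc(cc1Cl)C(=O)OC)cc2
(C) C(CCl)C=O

[CX3H1](=O)[#6] describes an sp2 carbon with one H, double-bonded to O and single-bonded to carbon (an aldehyde).
(A) has a carboxylic acid group (-C(=O)OH) but the carbonyl carbon has H0 and is bonded to O, not H1.
(B) has a methyl-ester group (-C(=O)OCH3) but the carbonyl carbon has H0, not H1.
(C) contains an aldehyde (-CHO), which satisfies every atom and bond constraint.
So the answer is (C).

C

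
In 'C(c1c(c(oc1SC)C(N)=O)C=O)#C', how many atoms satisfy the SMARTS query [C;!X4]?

4

The query [C;!X4] means: aliphatic carbon that does not have four total connections.
Check the 14 heavy atoms by environment: 1× o (aromatic, X2) → no; 4× c (aromatic, X3) → no; 1× S (X2) → no; 1× C (X4) → no; 2× C (X3) → match; 2× O (X1) → no; 1× N (X3) → no; 2× C (X2) → match.
Summing the matching environments: 2 + 2 = 4 matching atoms.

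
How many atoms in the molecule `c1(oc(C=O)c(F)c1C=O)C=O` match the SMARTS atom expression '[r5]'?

Check the 12 heavy atoms by environment: 1× o (aromatic, in 5-ring) → match; 4× c (aromatic, in 5-ring) → match; 3× C (acyclic) → no; 3× O (acyclic) → no; 1× F (acyclic) → no.
Summing the matching environments: 1 + 4 = 5 matching atoms.

5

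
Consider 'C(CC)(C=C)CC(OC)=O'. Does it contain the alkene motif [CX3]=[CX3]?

Yes

The pattern [CX3]=[CX3] describes a non-aromatic C=C double bond between two sp2 carbons — an alkene.
The molecule carries a vinyl group (-CH=CH2), whose atoms satisfy every constraint of the query, so the pattern matches.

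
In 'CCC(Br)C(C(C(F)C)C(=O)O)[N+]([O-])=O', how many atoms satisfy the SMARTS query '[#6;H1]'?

4

The query [#6;H1] means: any carbon bearing exactly one hydrogen.
Check the 15 heavy atoms by environment: 2× C (H3) → no; 1× C (H2) → no; 4× C (H1) → match; 1× N (charge +1, H0) → no; 1× O (charge -1, H0) → no; 2× O (H0) → no; 1× Br (H0) → no; 1× F (H0) → no; 1× C (H0) → no; 1× O (H1) → no.
That gives 4 matching atoms.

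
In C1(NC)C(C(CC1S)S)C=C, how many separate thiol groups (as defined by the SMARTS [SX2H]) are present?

2

[SX2H] is the SMARTS for a thiol: an aliphatic sulfur with two connections, one being H.
The molecule carries 2 separate instances of a thiol (-SH) meeting every constraint; each maps to a distinct set of atoms, giving 2 matches.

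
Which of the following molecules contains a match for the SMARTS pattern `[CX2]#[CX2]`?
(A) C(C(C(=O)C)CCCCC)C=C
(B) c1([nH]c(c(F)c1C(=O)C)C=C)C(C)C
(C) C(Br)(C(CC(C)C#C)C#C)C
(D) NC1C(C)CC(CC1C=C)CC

C

[CX2]#[CX2] describes a carbon-carbon triple bond (an alkyne).
(A) has a vinyl group (-CH=CH2) but the C=C is a double bond; both carbons are CX3, not CX2.
(B) has a vinyl group (-CH=CH2) but the C=C is a double bond; both carbons are CX3, not CX2.
(C) contains an ethynyl group (-C#CH), which satisfies every atom and bond constraint.
(D) has a vinyl group (-CH=CH2) but the C=C is a double bond; both carbons are CX3, not CX2.
So the answer is (C).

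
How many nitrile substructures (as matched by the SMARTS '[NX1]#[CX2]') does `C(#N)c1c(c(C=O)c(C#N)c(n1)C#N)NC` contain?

3

[NX1]#[CX2] is the SMARTS for a nitrile: a nitrogen triple-bonded to a two-connected carbon.
The molecule carries 3 separate instances of a nitrile (-C#N) meeting every constraint; each maps to a distinct set of atoms, giving 3 matches.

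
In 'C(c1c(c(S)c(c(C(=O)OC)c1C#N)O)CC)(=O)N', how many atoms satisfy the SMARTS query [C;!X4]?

3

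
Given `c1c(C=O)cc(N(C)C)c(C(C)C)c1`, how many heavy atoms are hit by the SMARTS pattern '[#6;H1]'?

Check the 14 heavy atoms by environment: 3× c (aromatic, H0) → no; 3× c (aromatic, H1) → match; 1× N (H0) → no; 4× C (H3) → no; 2× C (H1) → match; 1× O (H0) → no.
Summing the matching environments: 3 + 2 = 5 matching atoms.

5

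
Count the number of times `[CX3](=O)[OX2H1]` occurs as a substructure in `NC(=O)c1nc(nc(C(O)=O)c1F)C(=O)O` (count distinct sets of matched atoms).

[CX3](=O)[OX2H1] is the SMARTS for a carboxylic acid: an sp2 carbon double-bonded to O and single-bonded to an -OH oxygen.
The molecule carries 2 separate instances of a carboxylic acid group (-C(=O)OH) meeting every constraint; each maps to a distinct set of atoms, giving 2 matches.

2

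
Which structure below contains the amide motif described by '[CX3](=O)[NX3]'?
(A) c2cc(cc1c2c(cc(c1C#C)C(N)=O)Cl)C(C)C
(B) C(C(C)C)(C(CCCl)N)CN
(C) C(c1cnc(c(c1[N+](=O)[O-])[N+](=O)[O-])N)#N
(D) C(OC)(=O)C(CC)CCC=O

A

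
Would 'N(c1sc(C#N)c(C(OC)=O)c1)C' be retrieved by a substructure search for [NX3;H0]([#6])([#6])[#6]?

No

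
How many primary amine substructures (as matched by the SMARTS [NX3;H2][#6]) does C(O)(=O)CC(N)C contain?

[NX3;H2][#6] is the SMARTS for a primary amine: a trivalent nitrogen with two H attached to carbon.
Exactly one fragment in the molecule meets all constraints, giving 1 match.

1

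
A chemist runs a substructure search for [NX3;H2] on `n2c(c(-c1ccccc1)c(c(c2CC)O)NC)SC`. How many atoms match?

0

The query [NX3;H2] means: aliphatic N with 3 total connections, two of them H — an -NH2 nitrogen (amine or amide).
Check the 19 heavy atoms by environment: 1× n (aromatic, H0, X2) → no; 6× c (aromatic, H0, X3) → no; 1× S (H0, X2) → no; 3× C (H3, X4) → no; 1× C (H2, X4) → no; 5× c (aromatic, H1, X3) → no; 1× N (H1, X3) → no; 1× O (H1, X2) → no.
No environment satisfies the query, so 0 matching atoms.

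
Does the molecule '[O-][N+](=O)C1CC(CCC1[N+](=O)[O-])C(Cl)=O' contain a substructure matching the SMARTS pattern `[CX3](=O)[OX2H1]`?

The pattern [CX3](=O)[OX2H1] describes an sp2 carbon double-bonded to O and single-bonded to an -OH oxygen — a carboxylic acid.
The closest candidate here is an acyl chloride (-C(=O)Cl), but the carbonyl is bonded to Cl, not to an -OH oxygen. No other fragment satisfies the full query, so there is no match.

No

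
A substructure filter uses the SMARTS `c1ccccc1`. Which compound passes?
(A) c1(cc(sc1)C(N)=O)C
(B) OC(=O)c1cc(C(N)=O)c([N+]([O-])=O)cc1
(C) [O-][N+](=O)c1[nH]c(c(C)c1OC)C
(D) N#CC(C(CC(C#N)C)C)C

c1ccccc1 describes six aromatic carbons in a ring (a benzene ring).
(A) has a methyl group (-CH3) but no six-membered all-carbon aromatic ring is present.
(B) contains the required atom environment, so the pattern matches.
(C) has a methyl group (-CH3) but no six-membered all-carbon aromatic ring is present.
(D) has a methyl group (-CH3) but no six-membered all-carbon aromatic ring is present.
So the answer is (B).

B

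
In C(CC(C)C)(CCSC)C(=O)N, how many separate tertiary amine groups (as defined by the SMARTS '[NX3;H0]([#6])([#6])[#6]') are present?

0

[NX3;H0]([#6])([#6])[#6] is the SMARTS for a tertiary amine: a trivalent nitrogen with no H, bonded to three carbons.
The molecule has a primary amide (-C(=O)NH2), but the amide nitrogen has H2 and only one carbon neighbour; nothing else fits, so there are 0 matches.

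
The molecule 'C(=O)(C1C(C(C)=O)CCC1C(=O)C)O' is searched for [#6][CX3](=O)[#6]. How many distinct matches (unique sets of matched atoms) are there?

[#6][CX3](=O)[#6] is the SMARTS for a ketone: a carbonyl carbon (no H) flanked by two carbons.
The molecule carries 2 separate instances of an acetyl/ketone group (-C(=O)CH3) meeting every constraint; each maps to a distinct set of atoms, giving 2 matches.

2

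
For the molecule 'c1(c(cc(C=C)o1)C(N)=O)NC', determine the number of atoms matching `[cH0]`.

3

Check the 12 heavy atoms by environment: 1× o (aromatic, H0) → no; 3× c (aromatic, H0) → match; 1× c (aromatic, H1) → no; 1× C (H1) → no; 1× C (H2) → no; 1× N (H1) → no; 1× C (H3) → no; 1× C (H0) → no; 1× O (H0) → no; 1× N (H2) → no.
That gives 3 matching atoms.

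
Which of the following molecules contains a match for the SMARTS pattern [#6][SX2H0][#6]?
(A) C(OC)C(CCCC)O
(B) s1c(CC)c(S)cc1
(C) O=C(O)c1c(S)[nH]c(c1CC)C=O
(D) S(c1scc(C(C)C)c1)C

D

[#6][SX2H0][#6] describes an aliphatic sulfur bridging two carbons with no H on the sulfur (a thioether).
(A) has a methoxy ether (-OCH3) but the bridging atom is O, not S.
(B) has a thiol (-SH) but the sulfur has H1, not H0 bridging two carbons.
(C) has a thiol (-SH) but the sulfur has H1, not H0 bridging two carbons.
(D) contains a methylthio ether (-SCH3), which satisfies every atom and bond constraint.
So the answer is (D).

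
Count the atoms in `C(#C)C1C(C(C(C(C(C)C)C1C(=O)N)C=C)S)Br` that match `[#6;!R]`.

8

The query [#6;!R] means: carbon not in any ring.
Check the 18 heavy atoms by environment: 6× C (in 6-ring) → no; 8× C (acyclic) → match; 1× Br (acyclic) → no; 1× S (acyclic) → no; 1× O (acyclic) → no; 1× N (acyclic) → no.
That gives 8 matching atoms.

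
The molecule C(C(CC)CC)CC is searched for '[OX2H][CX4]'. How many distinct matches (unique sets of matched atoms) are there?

0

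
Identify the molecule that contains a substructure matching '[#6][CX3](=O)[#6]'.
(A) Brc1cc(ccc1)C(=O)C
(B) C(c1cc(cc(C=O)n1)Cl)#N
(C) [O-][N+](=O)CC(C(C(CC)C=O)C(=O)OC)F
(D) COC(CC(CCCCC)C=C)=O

A

[#6][CX3](=O)[#6] describes a carbonyl carbon (no H) flanked by two carbons (a ketone).
(A) contains an acetyl/ketone group (-C(=O)CH3), which satisfies every atom and bond constraint.
(B) has an aldehyde (-CHO) but the carbonyl carbon has H1, so it is not flanked by two carbons.
(C) has a methyl-ester group (-C(=O)OCH3) but one neighbour of the carbonyl carbon is O, not C.
(D) has a methyl-ester group (-C(=O)OCH3) but one neighbour of the carbonyl carbon is O, not C.
So the answer is (A).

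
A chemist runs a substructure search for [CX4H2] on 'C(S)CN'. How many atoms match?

2

The query [CX4H2] means: sp3 carbon (X4) with exactly two hydrogens.
Check the 4 heavy atoms by environment: 2× C (H2, X4) → match; 1× N (H2, X3) → no; 1× S (H1, X2) → no.
That gives 2 matching atoms.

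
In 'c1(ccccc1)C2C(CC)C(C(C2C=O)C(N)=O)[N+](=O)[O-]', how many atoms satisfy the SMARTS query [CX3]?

2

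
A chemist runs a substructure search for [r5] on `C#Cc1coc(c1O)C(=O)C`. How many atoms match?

5

Check the 11 heavy atoms by environment: 1× o (aromatic, in 5-ring) → match; 4× c (aromatic, in 5-ring) → match; 4× C (acyclic) → no; 2× O (acyclic) → no.
Summing the matching environments: 1 + 4 = 5 matching atoms.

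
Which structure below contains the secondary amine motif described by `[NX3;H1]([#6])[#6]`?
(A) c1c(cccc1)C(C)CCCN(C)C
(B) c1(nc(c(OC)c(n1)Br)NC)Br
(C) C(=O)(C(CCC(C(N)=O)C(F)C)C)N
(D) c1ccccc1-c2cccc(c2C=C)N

[NX3;H1]([#6])[#6] describes a trivalent nitrogen with one H, bonded to two carbons (a secondary amine).
(A) has a dimethylamino group (-N(CH3)2) but the nitrogen has H0, not H1.
(B) contains an N-methylamino group (-NHCH3), which satisfies every atom and bond constraint.
(C) has a primary amide (-C(=O)NH2) but the -C(=O)NH2 nitrogen has H2, not H1.
(D) has a primary amino group (-NH2) but the nitrogen has H2 and only one carbon neighbour.
So the answer is (B).

B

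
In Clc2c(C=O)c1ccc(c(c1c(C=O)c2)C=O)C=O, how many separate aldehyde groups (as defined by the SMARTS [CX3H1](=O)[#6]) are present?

4

[CX3H1](=O)[#6] is the SMARTS for an aldehyde: an sp2 carbon with one H, double-bonded to O and single-bonded to carbon.
The molecule carries 4 separate instances of an aldehyde (-CHO) meeting every constraint; each maps to a distinct set of atoms, giving 4 matches.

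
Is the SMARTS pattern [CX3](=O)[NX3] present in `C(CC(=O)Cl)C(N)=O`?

The pattern [CX3](=O)[NX3] describes a carbonyl carbon bonded to a trivalent nitrogen — an amide.
The molecule carries a primary amide (-C(=O)NH2), whose atoms satisfy every constraint of the query, so the pattern matches.

Yes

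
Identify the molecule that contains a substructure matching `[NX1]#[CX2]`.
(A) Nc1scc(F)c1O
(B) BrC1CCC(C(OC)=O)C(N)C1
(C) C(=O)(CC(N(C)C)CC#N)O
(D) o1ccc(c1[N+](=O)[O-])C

[NX1]#[CX2] describes a nitrogen triple-bonded to a two-connected carbon (a nitrile).
(A) has a primary amino group (-NH2) but the nitrogen is NX3 (three connections), not NX1 triple-bonded.
(B) has a primary amino group (-NH2) but the nitrogen is NX3 (three connections), not NX1 triple-bonded.
(C) contains a nitrile (-C#N), which satisfies every atom and bond constraint.
(D) has a nitro group (-[N+](=O)[O-]) but there is no C#N triple bond.
So the answer is (C).

C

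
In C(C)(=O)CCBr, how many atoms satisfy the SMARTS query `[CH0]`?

1

The query [CH0] means: aliphatic carbon with no attached hydrogen.
Check the 6 heavy atoms by environment: 2× C (H2) → no; 1× Br (H0) → no; 1× C (H0) → match; 1× O (H0) → no; 1× C (H3) → no.
That gives 1 matching atom.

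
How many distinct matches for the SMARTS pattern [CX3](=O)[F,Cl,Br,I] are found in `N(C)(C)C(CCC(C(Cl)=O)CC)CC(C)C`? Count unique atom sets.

[CX3](=O)[F,Cl,Br,I] is the SMARTS for an acyl halide: a carbonyl carbon bonded to a halogen.
Exactly one fragment in the molecule meets all constraints, giving 1 match.

1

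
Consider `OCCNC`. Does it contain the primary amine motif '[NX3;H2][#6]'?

No

The pattern [NX3;H2][#6] describes a trivalent nitrogen with two H attached to carbon — a primary amine.
The closest candidate here is an N-methylamino group (-NHCH3), but the nitrogen bears two carbons and only one H (H1), not H2. No other fragment satisfies the full query, so there is no match.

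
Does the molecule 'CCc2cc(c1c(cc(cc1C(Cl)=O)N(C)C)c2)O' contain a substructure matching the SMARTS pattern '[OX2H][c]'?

Yes

The pattern [OX2H][c] describes a hydroxyl oxygen attached to an aromatic carbon — a phenol.
The molecule carries a hydroxyl group (-OH), whose atoms satisfy every constraint of the query, so the pattern matches.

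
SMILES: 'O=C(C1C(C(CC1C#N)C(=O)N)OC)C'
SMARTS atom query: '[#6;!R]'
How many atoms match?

5

The query [#6;!R] means: carbon not in any ring.
Check the 15 heavy atoms by environment: 5× C (in 5-ring) → no; 3× O (acyclic) → no; 5× C (acyclic) → match; 2× N (acyclic) → no.
That gives 5 matching atoms.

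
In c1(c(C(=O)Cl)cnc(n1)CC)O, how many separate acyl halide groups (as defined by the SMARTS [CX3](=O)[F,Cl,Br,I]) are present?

1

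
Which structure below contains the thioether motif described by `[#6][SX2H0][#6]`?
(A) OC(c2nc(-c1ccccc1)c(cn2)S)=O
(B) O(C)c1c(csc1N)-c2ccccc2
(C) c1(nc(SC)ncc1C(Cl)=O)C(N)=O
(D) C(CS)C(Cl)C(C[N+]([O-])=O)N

[#6][SX2H0][#6] describes an aliphatic sulfur bridging two carbons with no H on the sulfur (a thioether).
(A) has a thiol (-SH) but the sulfur has H1, not H0 bridging two carbons.
(B) has a methoxy ether (-OCH3) but the bridging atom is O, not S.
(C) contains a methylthio ether (-SCH3), which satisfies every atom and bond constraint.
(D) has a thiol (-SH) but the sulfur has H1, not H0 bridging two carbons.
So the answer is (C).

C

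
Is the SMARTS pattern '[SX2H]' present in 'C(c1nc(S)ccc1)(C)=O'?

Yes

The pattern [SX2H] describes an aliphatic sulfur with two connections, one being H — a thiol.
The molecule carries a thiol (-SH), whose atoms satisfy every constraint of the query, so the pattern matches.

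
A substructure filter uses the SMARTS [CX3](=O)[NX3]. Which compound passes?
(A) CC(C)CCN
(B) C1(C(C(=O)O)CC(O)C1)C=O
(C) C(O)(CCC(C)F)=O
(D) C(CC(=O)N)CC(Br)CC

D

[CX3](=O)[NX3] describes a carbonyl carbon bonded to a trivalent nitrogen (an amide).
(A) has a primary amino group (-NH2) but the -NH2 is not attached to a carbonyl carbon.
(B) has a carboxylic acid group (-C(=O)OH) but the carbonyl is bonded to O, not to an NX3 nitrogen.
(C) has a carboxylic acid group (-C(=O)OH) but the carbonyl is bonded to O, not to an NX3 nitrogen.
(D) contains a primary amide (-C(=O)NH2), which satisfies every atom and bond constraint.
So the answer is (D).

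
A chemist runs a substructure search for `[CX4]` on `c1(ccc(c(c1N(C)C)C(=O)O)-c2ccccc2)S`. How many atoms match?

2

Check the 19 heavy atoms by environment: 12× c (aromatic, X3) → no; 1× C (X3) → no; 1× O (X1) → no; 1× O (X2) → no; 1× N (X3) → no; 2× C (X4) → match; 1× S (X2) → no.
That gives 2 matching atoms.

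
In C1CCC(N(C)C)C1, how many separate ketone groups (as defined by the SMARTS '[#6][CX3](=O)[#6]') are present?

[#6][CX3](=O)[#6] is the SMARTS for a ketone: a carbonyl carbon (no H) flanked by two carbons.
No fragment in the molecule satisfies every constraint, giving 0 matches.

0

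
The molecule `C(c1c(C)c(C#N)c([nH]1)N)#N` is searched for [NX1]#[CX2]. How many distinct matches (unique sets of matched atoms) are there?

2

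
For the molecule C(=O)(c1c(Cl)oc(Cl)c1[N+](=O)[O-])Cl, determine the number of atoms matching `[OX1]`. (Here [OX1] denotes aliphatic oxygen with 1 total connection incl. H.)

The query [OX1] means: aliphatic oxygen with one total connection — typically a carbonyl =O or an oxide.
Check the 13 heavy atoms by environment: 1× o (aromatic, X2) → no; 4× c (aromatic, X3) → no; 1× C (X3) → no; 2× O (X1) → match; 3× Cl (X1) → no; 1× N (charge +1, X3) → no; 1× O (charge -1, X1) → match.
Summing the matching environments: 2 + 1 = 3 matching atoms.

3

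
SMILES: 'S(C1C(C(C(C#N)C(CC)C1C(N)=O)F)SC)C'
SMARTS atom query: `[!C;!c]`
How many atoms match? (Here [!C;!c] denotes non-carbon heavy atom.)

Check the 18 heavy atoms by environment: 12× C → no; 2× S → match; 2× N → match; 1× F → match; 1× O → match.
Summing the matching environments: 2 + 2 + 1 + 1 = 6 matching atoms.

6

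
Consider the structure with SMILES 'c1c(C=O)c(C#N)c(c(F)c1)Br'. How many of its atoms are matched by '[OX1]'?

The query [OX1] means: aliphatic oxygen with one total connection — typically a carbonyl =O or an oxide.
Check the 12 heavy atoms by environment: 6× c (aromatic, X3) → no; 1× C (X3) → no; 1× O (X1) → match; 1× Br (X1) → no; 1× C (X2) → no; 1× N (X1) → no; 1× F (X1) → no.
That gives 1 matching atom.

1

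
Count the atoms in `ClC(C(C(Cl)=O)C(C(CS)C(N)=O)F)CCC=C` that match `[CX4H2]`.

The query [CX4H2] means: sp3 carbon (X4) with exactly two hydrogens.
Check the 18 heavy atoms by environment: 3× C (H2, X4) → match; 4× C (H1, X4) → no; 2× C (H0, X3) → no; 2× O (H0, X1) → no; 1× N (H2, X3) → no; 1× F (H0, X1) → no; 1× C (H1, X3) → no; 1× C (H2, X3) → no; 2× Cl (H0, X1) → no; 1× S (H1, X2) → no.
That gives 3 matching atoms.

3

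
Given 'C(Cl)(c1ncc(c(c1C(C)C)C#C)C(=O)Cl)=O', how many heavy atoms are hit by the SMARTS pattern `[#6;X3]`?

Check the 17 heavy atoms by environment: 1× n (aromatic, X2) → no; 5× c (aromatic, X3) → match; 2× C (X3) → match; 2× O (X1) → no; 2× Cl (X1) → no; 2× C (X2) → no; 3× C (X4) → no.
Summing the matching environments: 5 + 2 = 7 matching atoms.

7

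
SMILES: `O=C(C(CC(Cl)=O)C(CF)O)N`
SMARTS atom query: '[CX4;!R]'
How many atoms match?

4

Check the 12 heavy atoms by environment: 4× C (X4, acyclic) → match; 2× C (X3, acyclic) → no; 2× O (X1, acyclic) → no; 1× Cl (X1, acyclic) → no; 1× N (X3, acyclic) → no; 1× O (X2, acyclic) → no; 1× F (X1, acyclic) → no.
That gives 4 matching atoms.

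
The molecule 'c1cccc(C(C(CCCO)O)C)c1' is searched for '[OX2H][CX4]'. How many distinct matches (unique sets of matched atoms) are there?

[OX2H][CX4] is the SMARTS for an aliphatic alcohol: a hydroxyl oxygen bound to an sp3 (X4) carbon.
The molecule carries 2 separate instances of a hydroxyl group (-OH) meeting every constraint; each maps to a distinct set of atoms, giving 2 matches.

2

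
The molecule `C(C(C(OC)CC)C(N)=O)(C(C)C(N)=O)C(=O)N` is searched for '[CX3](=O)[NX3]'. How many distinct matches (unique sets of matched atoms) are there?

3

[CX3](=O)[NX3] is the SMARTS for an amide: a carbonyl carbon bonded to a trivalent nitrogen.
The molecule carries 3 separate instances of a primary amide (-C(=O)NH2) meeting every constraint; each maps to a distinct set of atoms, giving 3 matches.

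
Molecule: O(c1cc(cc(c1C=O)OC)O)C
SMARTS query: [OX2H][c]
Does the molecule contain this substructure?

The pattern [OX2H][c] describes a hydroxyl oxygen attached to an aromatic carbon — a phenol.
The molecule carries a hydroxyl group (-OH), whose atoms satisfy every constraint of the query, so the pattern matches.

Yes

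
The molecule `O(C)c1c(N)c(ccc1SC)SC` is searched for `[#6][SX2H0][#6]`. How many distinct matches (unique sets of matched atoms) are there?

[#6][SX2H0][#6] is the SMARTS for a thioether: an aliphatic sulfur bridging two carbons with no H on the sulfur.
The molecule carries 2 separate instances of a methylthio ether (-SCH3) meeting every constraint; each maps to a distinct set of atoms, giving 2 matches.

2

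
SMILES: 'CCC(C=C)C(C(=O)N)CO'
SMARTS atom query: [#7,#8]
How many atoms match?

3

The query [#7,#8] means: nitrogen or oxygen (comma = OR).
Check the 11 heavy atoms by environment: 8× C → no; 2× O → match; 1× N → match.
Summing the matching environments: 2 + 1 = 3 matching atoms.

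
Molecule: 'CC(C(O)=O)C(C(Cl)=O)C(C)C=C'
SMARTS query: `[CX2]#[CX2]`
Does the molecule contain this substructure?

The pattern [CX2]#[CX2] describes a carbon-carbon triple bond — an alkyne.
The closest candidate here is a vinyl group (-CH=CH2), but the C=C is a double bond; both carbons are CX3, not CX2. No other fragment satisfies the full query, so there is no match.

No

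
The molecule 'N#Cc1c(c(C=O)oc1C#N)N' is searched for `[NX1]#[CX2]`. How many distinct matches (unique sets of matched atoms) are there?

2

[NX1]#[CX2] is the SMARTS for a nitrile: a nitrogen triple-bonded to a two-connected carbon.
The molecule carries 2 separate instances of a nitrile (-C#N) meeting every constraint; each maps to a distinct set of atoms, giving 2 matches.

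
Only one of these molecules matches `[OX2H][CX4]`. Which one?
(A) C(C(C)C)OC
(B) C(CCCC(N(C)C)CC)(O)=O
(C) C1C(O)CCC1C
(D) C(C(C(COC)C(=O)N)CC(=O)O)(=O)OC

C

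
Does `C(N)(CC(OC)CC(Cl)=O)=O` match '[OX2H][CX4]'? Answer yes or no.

No

The pattern [OX2H][CX4] describes a hydroxyl oxygen bound to an sp3 (X4) carbon — an aliphatic alcohol.
The closest candidate here is a methoxy ether (-OCH3), but the oxygen has H0 (ether), not H1. No other fragment satisfies the full query, so there is no match.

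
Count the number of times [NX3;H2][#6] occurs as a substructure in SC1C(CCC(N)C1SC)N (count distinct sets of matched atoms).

2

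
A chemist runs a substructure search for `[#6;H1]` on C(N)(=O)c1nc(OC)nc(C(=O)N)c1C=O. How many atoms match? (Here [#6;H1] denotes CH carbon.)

1

The query [#6;H1] means: any carbon bearing exactly one hydrogen.
Check the 16 heavy atoms by environment: 2× n (aromatic, H0) → no; 4× c (aromatic, H0) → no; 2× C (H0) → no; 4× O (H0) → no; 2× N (H2) → no; 1× C (H3) → no; 1× C (H1) → match.
That gives 1 matching atom.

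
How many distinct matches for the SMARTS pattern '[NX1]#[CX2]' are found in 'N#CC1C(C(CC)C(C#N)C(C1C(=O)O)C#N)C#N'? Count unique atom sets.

[NX1]#[CX2] is the SMARTS for a nitrile: a nitrogen triple-bonded to a two-connected carbon.
The molecule carries 4 separate instances of a nitrile (-C#N) meeting every constraint; each maps to a distinct set of atoms, giving 4 matches.

4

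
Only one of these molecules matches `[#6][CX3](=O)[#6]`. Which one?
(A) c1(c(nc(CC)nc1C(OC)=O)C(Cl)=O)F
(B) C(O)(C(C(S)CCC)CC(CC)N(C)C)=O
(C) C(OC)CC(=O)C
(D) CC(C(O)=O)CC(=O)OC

C

[#6][CX3](=O)[#6] describes a carbonyl carbon (no H) flanked by two carbons (a ketone).
(A) has a methyl-ester group (-C(=O)OCH3) but one neighbour of the carbonyl carbon is O, not C.
(B) has a carboxylic acid group (-C(=O)OH) but one neighbour of the carbonyl carbon is O, not C.
(C) contains an acetyl/ketone group (-C(=O)CH3), which satisfies every atom and bond constraint.
(D) has a methyl-ester group (-C(=O)OCH3) but one neighbour of the carbonyl carbon is O, not C.
So the answer is (C).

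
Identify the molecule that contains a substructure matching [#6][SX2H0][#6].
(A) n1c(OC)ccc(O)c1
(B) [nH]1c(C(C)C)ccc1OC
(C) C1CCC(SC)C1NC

[#6][SX2H0][#6] describes an aliphatic sulfur bridging two carbons with no H on the sulfur (a thioether).
(A) has a methoxy ether (-OCH3) but the bridging atom is O, not S.
(B) has a methoxy ether (-OCH3) but the bridging atom is O, not S.
(C) contains a methylthio ether (-SCH3), which satisfies every atom and bond constraint.
So the answer is (C).

C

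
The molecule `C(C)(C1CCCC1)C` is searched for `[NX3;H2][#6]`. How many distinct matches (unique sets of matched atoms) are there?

0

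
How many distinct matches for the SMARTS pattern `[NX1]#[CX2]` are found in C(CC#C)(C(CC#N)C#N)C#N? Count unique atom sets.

[NX1]#[CX2] is the SMARTS for a nitrile: a nitrogen triple-bonded to a two-connected carbon.
The molecule carries 3 separate instances of a nitrile (-C#N) meeting every constraint; each maps to a distinct set of atoms, giving 3 matches.

3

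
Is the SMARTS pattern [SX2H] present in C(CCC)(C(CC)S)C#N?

The pattern [SX2H] describes an aliphatic sulfur with two connections, one being H — a thiol.
The molecule carries a thiol (-SH), whose atoms satisfy every constraint of the query, so the pattern matches.

Yes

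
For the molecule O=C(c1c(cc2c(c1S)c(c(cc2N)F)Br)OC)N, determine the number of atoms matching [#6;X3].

11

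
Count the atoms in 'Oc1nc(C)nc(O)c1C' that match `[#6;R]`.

The query [#6;R] means: carbon that is part of a ring.
Check the 10 heavy atoms by environment: 2× n (aromatic, in 6-ring) → no; 4× c (aromatic, in 6-ring) → match; 2× C (acyclic) → no; 2× O (acyclic) → no.
That gives 4 matching atoms.

4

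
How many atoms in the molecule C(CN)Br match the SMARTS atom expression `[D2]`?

Check the 4 heavy atoms by environment: 2× C (D2) → match; 1× N (D1) → no; 1× Br (D1) → no.
That gives 2 matching atoms.

2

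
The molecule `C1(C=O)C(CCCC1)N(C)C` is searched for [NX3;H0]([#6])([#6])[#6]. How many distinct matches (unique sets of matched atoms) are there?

[NX3;H0]([#6])([#6])[#6] is the SMARTS for a tertiary amine: a trivalent nitrogen with no H, bonded to three carbons.
Exactly one fragment in the molecule meets all constraints, giving 1 match.

1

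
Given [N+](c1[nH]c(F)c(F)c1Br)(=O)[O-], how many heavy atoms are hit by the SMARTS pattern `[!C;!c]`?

7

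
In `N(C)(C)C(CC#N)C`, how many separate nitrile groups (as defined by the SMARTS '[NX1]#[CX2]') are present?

[NX1]#[CX2] is the SMARTS for a nitrile: a nitrogen triple-bonded to a two-connected carbon.
Exactly one fragment in the molecule meets all constraints, giving 1 match.

1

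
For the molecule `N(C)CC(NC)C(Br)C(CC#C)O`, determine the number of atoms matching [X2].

The query [X2] means: any atom with exactly two total connections (bonds + H).
Check the 13 heavy atoms by environment: 7× C (X4) → no; 1× Br (X1) → no; 2× C (X2) → match; 2× N (X3) → no; 1× O (X2) → match.
Summing the matching environments: 2 + 1 = 3 matching atoms.

3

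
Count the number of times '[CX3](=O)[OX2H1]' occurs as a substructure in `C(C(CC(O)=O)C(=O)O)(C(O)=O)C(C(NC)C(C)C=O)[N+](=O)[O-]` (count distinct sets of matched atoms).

3

[CX3](=O)[OX2H1] is the SMARTS for a carboxylic acid: an sp2 carbon double-bonded to O and single-bonded to an -OH oxygen.
The molecule carries 3 separate instances of a carboxylic acid group (-C(=O)OH) meeting every constraint; each maps to a distinct set of atoms, giving 3 matches.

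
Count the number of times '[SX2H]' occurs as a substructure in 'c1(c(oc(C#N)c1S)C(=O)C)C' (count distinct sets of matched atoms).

[SX2H] is the SMARTS for a thiol: an aliphatic sulfur with two connections, one being H.
Exactly one fragment in the molecule meets all constraints, giving 1 match.

1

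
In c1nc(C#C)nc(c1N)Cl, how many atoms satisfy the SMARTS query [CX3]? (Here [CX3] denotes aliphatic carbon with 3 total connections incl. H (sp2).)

The query [CX3] means: C with X3: aliphatic carbon with exactly 3 total connections.
Check the 10 heavy atoms by environment: 2× n (aromatic, X2) → no; 4× c (aromatic, X3) → no; 1× N (X3) → no; 2× C (X2) → no; 1× Cl (X1) → no.
No environment satisfies the query, so 0 matching atoms.

0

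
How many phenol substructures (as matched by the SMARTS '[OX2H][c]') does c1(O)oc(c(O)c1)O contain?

3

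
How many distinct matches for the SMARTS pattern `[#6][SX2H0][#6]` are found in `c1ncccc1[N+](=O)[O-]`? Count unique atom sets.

0

[#6][SX2H0][#6] is the SMARTS for a thioether: an aliphatic sulfur bridging two carbons with no H on the sulfur.
No fragment in the molecule satisfies every constraint, giving 0 matches.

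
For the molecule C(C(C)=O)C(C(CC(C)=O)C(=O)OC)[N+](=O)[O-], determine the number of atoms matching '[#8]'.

6

Check the 17 heavy atoms by environment: 10× C → no; 5× O → match; 1× N (charge +1) → no; 1× O (charge -1) → match.
Summing the matching environments: 5 + 1 = 6 matching atoms.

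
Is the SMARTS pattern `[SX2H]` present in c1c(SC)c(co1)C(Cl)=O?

No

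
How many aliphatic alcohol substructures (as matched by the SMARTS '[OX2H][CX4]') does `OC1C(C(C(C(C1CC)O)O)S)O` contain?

[OX2H][CX4] is the SMARTS for an aliphatic alcohol: a hydroxyl oxygen bound to an sp3 (X4) carbon.
The molecule carries 4 separate instances of a hydroxyl group (-OH) meeting every constraint; each maps to a distinct set of atoms, giving 4 matches.

4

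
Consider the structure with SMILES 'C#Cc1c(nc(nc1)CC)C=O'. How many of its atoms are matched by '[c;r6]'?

4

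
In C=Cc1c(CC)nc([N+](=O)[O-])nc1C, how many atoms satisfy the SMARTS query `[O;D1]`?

The query [O;D1] means: aliphatic oxygen bonded to exactly one heavy atom.
Check the 14 heavy atoms by environment: 2× n (aromatic, D2) → no; 4× c (aromatic, D3) → no; 1× N (charge +1, D3) → no; 1× O (charge -1, D1) → match; 1× O (D1) → match; 2× C (D2) → no; 3× C (D1) → no.
Summing the matching environments: 1 + 1 = 2 matching atoms.

2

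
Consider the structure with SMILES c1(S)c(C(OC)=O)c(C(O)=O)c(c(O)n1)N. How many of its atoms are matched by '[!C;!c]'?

8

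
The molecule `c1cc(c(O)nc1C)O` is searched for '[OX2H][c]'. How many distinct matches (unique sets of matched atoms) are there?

2

[OX2H][c] is the SMARTS for a phenol: a hydroxyl oxygen attached to an aromatic carbon.
The molecule carries 2 separate instances of a hydroxyl group (-OH) meeting every constraint; each maps to a distinct set of atoms, giving 2 matches.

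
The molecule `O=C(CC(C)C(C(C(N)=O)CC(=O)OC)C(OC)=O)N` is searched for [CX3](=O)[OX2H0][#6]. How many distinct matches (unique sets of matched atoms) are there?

2

[CX3](=O)[OX2H0][#6] is the SMARTS for an ester: a carbonyl carbon bonded to an oxygen that is itself bonded to carbon (no H on that O).
The molecule carries 2 separate instances of a methyl-ester group (-C(=O)OCH3) meeting every constraint; each maps to a distinct set of atoms, giving 2 matches.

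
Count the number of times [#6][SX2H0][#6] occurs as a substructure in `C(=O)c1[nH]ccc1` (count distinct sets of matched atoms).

0

[#6][SX2H0][#6] is the SMARTS for a thioether: an aliphatic sulfur bridging two carbons with no H on the sulfur.
No fragment in the molecule satisfies every constraint, giving 0 matches.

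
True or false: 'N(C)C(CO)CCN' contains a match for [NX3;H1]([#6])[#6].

The pattern [NX3;H1]([#6])[#6] describes a trivalent nitrogen with one H, bonded to two carbons — a secondary amine.
The molecule carries an N-methylamino group (-NHCH3), whose atoms satisfy every constraint of the query, so the pattern matches.

True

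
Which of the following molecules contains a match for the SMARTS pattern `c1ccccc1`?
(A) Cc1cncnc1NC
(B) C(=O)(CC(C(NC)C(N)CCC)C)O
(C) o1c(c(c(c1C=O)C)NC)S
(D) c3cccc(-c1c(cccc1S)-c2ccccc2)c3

D

c1ccccc1 describes six aromatic carbons in a ring (a benzene ring).
(A) has a methyl group (-CH3) but no six-membered all-carbon aromatic ring is present.
(B) has a methyl group (-CH3) but no six-membered all-carbon aromatic ring is present.
(C) has a methyl group (-CH3) but no six-membered all-carbon aromatic ring is present.
(D) contains a phenyl ring, which satisfies every atom and bond constraint.
So the answer is (D).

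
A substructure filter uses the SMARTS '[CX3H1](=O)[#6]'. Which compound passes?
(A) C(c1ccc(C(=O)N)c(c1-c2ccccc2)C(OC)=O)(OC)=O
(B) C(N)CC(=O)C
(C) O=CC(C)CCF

[CX3H1](=O)[#6] describes an sp2 carbon with one H, double-bonded to O and single-bonded to carbon (an aldehyde).
(A) has a methyl-ester group (-C(=O)OCH3) but the carbonyl carbon has H0, not H1.
(B) has an acetyl/ketone group (-C(=O)CH3) but the carbonyl carbon has H0 (two carbon neighbours), not H1.
(C) contains an aldehyde (-CHO), which satisfies every atom and bond constraint.
So the answer is (C).

C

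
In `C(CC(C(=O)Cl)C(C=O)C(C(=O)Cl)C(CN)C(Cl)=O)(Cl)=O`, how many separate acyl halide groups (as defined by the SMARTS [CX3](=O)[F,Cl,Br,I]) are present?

[CX3](=O)[F,Cl,Br,I] is the SMARTS for an acyl halide: a carbonyl carbon bonded to a halogen.
The molecule carries 4 separate instances of an acyl chloride (-C(=O)Cl) meeting every constraint; each maps to a distinct set of atoms, giving 4 matches.

4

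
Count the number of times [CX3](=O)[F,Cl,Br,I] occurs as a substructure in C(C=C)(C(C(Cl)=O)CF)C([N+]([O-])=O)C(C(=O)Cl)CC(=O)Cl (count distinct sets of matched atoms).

3

[CX3](=O)[F,Cl,Br,I] is the SMARTS for an acyl halide: a carbonyl carbon bonded to a halogen.
The molecule carries 3 separate instances of an acyl chloride (-C(=O)Cl) meeting every constraint; each maps to a distinct set of atoms, giving 3 matches.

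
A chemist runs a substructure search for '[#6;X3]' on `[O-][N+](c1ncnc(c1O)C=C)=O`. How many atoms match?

The query [#6;X3] means: any carbon (aromatic or not) with three total connections.
Check the 12 heavy atoms by environment: 2× n (aromatic, X2) → no; 4× c (aromatic, X3) → match; 2× C (X3) → match; 1× O (X2) → no; 1× N (charge +1, X3) → no; 1× O (charge -1, X1) → no; 1× O (X1) → no.
Summing the matching environments: 4 + 2 = 6 matching atoms.

6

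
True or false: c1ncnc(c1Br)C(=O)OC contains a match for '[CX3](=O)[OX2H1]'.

The pattern [CX3](=O)[OX2H1] describes an sp2 carbon double-bonded to O and single-bonded to an -OH oxygen — a carboxylic acid.
The closest candidate here is a methyl-ester group (-C(=O)OCH3), but the singly-bonded O has no H (OX2H0, not OX2H1). No other fragment satisfies the full query, so there is no match.

False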